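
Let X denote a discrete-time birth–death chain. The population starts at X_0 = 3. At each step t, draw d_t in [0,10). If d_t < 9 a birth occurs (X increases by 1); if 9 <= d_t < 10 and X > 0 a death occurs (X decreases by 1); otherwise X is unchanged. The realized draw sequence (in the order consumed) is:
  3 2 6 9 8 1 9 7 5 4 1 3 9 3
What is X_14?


11

t=0: X=3, d=3 → birth, X_1=4
t=1: X=4, d=2 → birth, X_2=5
t=2: X=5, d=6 → birth, X_3=6
t=3: X=6, d=9 → death, X_4=5
t=4: X=5, d=8 → birth, X_5=6
t=5: X=6, d=1 → birth, X_6=7
t=6: X=7, d=9 → death, X_7=6
t=7: X=6, d=7 → birth, X_8=7
t=8: X=7, d=5 → birth, X_9=8
t=9: X=8, d=4 → birth, X_10=9
t=10: X=9, d=1 → birth, X_11=10
t=11: X=10, d=3 → birth, X_12=11
t=12: X=11, d=9 → death, X_13=10
t=13: X=10, d=3 → birth, X_14=11


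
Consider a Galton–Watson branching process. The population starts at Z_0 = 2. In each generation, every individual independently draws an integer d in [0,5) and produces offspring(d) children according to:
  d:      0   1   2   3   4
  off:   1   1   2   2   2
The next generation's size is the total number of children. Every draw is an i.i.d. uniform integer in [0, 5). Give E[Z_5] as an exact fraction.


65536/3125

Outcome values over d=0..4: [1, 1, 2, 2, 2]
Σy = 8, Σy² = 14, M = 5
μ = 8/5 = 8/5,  σ² = 14/5 − (8/5)² = 6/25
E[Z_0] = 2
E[Z_1] = 8/5·E[Z_0] = 16/5
E[Z_2] = 8/5·E[Z_1] = 128/25
E[Z_3] = 8/5·E[Z_2] = 1024/125
E[Z_4] = 8/5·E[Z_3] = 8192/625
E[Z_5] = 8/5·E[Z_4] = 65536/3125


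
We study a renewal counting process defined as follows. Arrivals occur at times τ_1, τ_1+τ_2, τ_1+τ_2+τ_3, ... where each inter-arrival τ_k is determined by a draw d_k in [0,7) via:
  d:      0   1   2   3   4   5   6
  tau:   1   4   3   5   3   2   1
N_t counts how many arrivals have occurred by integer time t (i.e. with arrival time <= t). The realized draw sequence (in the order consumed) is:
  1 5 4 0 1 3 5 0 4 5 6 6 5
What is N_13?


4

draw d_1=1: τ_1=4, arrival time A_1=4
draw d_2=5: τ_2=2, arrival time A_2=6
draw d_3=4: τ_3=3, arrival time A_3=9
draw d_4=0: τ_4=1, arrival time A_4=10
draw d_5=1: τ_5=4, arrival time A_5=14
draw d_6=3: τ_6=5, arrival time A_6=19
draw d_7=5: τ_7=2, arrival time A_7=21
draw d_8=0: τ_8=1, arrival time A_8=22
draw d_9=4: τ_9=3, arrival time A_9=25
draw d_10=5: τ_10=2, arrival time A_10=27
draw d_11=6: τ_11=1, arrival time A_11=28
draw d_12=6: τ_12=1, arrival time A_12=29
draw d_13=5: τ_13=2, arrival time A_13=31
N_t over t=0..13: 0:0 1:0 2:0 3:0 4:1 5:1 6:2 7:2 8:2 9:3 10:4 11:4 12:4 13:4


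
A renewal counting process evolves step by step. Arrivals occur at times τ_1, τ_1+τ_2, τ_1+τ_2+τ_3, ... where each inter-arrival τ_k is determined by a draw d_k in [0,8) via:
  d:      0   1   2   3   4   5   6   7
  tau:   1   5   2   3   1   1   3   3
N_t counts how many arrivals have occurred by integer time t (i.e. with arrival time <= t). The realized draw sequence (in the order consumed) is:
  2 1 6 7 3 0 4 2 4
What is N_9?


draw d_1=2: τ_1=2, arrival time A_1=2
draw d_2=1: τ_2=5, arrival time A_2=7
draw d_3=6: τ_3=3, arrival time A_3=10
draw d_4=7: τ_4=3, arrival time A_4=13
draw d_5=3: τ_5=3, arrival time A_5=16
draw d_6=0: τ_6=1, arrival time A_6=17
draw d_7=4: τ_7=1, arrival time A_7=18
draw d_8=2: τ_8=2, arrival time A_8=20
draw d_9=4: τ_9=1, arrival time A_9=21
N_t over t=0..9: 0:0 1:0 2:1 3:1 4:1 5:1 6:1 7:2 8:2 9:2

2


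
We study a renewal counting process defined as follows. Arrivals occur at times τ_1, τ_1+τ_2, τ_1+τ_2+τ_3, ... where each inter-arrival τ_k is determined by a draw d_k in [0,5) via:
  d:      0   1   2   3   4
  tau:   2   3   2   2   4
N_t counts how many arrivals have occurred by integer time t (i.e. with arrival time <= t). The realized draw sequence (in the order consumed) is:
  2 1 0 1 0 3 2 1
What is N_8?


3

draw d_1=2: τ_1=2, arrival time A_1=2
draw d_2=1: τ_2=3, arrival time A_2=5
draw d_3=0: τ_3=2, arrival time A_3=7
draw d_4=1: τ_4=3, arrival time A_4=10
draw d_5=0: τ_5=2, arrival time A_5=12
draw d_6=3: τ_6=2, arrival time A_6=14
draw d_7=2: τ_7=2, arrival time A_7=16
draw d_8=1: τ_8=3, arrival time A_8=19
N_t over t=0..8: 0:0 1:0 2:1 3:1 4:1 5:2 6:2 7:3 8:3


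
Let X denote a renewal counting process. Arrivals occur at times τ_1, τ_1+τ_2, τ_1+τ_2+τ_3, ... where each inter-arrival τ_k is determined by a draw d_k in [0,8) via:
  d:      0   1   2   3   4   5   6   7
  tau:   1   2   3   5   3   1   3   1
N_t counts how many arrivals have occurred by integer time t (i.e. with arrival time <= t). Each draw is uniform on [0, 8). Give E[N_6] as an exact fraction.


Inter-arrival values over d=0..7: [1, 2, 3, 5, 3, 1, 3, 1]
Each d has probability 1/8, so the pmf of τ is: f(1) = 3/8, f(2) = 1/8, f(3) = 3/8, f(5) = 1/8
Renewal equation for m(n) = E[N_n]: condition on τ_1 = k (if k <= n, one arrival plus a fresh copy on the remaining n−k steps): m(n) = F(n) + Σ_{k<=n} f(k)·m(n−k), where F(n) = P(τ <= n) and m(0) = 0
m(1) = F(1) = 3/8
m(2) = F(2) + f(1)·m(1) = 1/2 + 3/8·3/8 = 41/64
m(3) = F(3) + f(1)·m(2) + f(2)·m(1) = 7/8 + 3/8·41/64 + 1/8·3/8 = 595/512
m(4) = F(4) + f(1)·m(3) + f(2)·m(2) + f(3)·m(1) = 7/8 + 3/8·595/512 + 1/8·41/64 + 3/8·3/8 = 6273/4096
m(5) = F(5) + f(1)·m(4) + f(2)·m(3) + f(3)·m(2) = 1 + 3/8·6273/4096 + 1/8·595/512 + 3/8·41/64 = 64219/32768
m(6) = F(6) + f(1)·m(5) + f(2)·m(4) + f(3)·m(3) + f(5)·m(1) = 1 + 3/8·64219/32768 + 1/8·6273/4096 + 3/8·595/512 + 1/8·3/8 = 631513/262144
E[N_6] = m(6) = 631513/262144

631513/262144


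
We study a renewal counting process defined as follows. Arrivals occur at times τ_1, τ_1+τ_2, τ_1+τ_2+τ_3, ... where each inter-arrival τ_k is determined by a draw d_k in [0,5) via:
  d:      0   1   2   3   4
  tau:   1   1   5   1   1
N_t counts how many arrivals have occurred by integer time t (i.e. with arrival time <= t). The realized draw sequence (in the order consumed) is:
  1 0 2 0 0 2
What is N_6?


draw d_1=1: τ_1=1, arrival time A_1=1
draw d_2=0: τ_2=1, arrival time A_2=2
draw d_3=2: τ_3=5, arrival time A_3=7
draw d_4=0: τ_4=1, arrival time A_4=8
draw d_5=0: τ_5=1, arrival time A_5=9
draw d_6=2: τ_6=5, arrival time A_6=14
N_t over t=0..6: 0:0 1:1 2:2 3:2 4:2 5:2 6:2

2


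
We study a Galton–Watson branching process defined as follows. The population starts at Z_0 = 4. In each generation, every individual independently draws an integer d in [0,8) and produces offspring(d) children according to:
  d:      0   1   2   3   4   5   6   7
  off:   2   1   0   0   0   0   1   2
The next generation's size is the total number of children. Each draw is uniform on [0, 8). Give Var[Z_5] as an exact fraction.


695871/262144

Outcome values over d=0..7: [2, 1, 0, 0, 0, 0, 1, 2]
Σy = 6, Σy² = 10, M = 8
μ = 6/8 = 3/4,  σ² = 10/8 − (3/4)² = 11/16
V_0 = 0, E_0 = 4
V_1 = 11/16·E_0 + (3/4)²·V_0 = 11/4;  E_1 = 3
V_2 = 11/16·E_1 + (3/4)²·V_1 = 231/64;  E_2 = 9/4
V_3 = 11/16·E_2 + (3/4)²·V_2 = 3663/1024;  E_3 = 27/16
V_4 = 11/16·E_3 + (3/4)²·V_3 = 51975/16384;  E_4 = 81/64
V_5 = 11/16·E_4 + (3/4)²·V_4 = 695871/262144;  E_5 = 243/256


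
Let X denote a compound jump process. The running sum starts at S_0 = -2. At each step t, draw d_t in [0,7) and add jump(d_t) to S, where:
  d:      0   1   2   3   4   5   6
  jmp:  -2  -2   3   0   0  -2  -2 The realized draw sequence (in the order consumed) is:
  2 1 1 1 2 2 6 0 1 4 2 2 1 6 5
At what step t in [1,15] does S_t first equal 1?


t=0: S=-2, d=2, jump=3, S_1=1
t=1: S=1, d=1, jump=-2, S_2=-1
t=2: S=-1, d=1, jump=-2, S_3=-3
t=3: S=-3, d=1, jump=-2, S_4=-5
t=4: S=-5, d=2, jump=3, S_5=-2
t=5: S=-2, d=2, jump=3, S_6=1
t=6: S=1, d=6, jump=-2, S_7=-1
t=7: S=-1, d=0, jump=-2, S_8=-3
t=8: S=-3, d=1, jump=-2, S_9=-5
t=9: S=-5, d=4, jump=0, S_10=-5
t=10: S=-5, d=2, jump=3, S_11=-2
t=11: S=-2, d=2, jump=3, S_12=1
t=12: S=1, d=1, jump=-2, S_13=-1
t=13: S=-1, d=6, jump=-2, S_14=-3
t=14: S=-3, d=5, jump=-2, S_15=-5

1


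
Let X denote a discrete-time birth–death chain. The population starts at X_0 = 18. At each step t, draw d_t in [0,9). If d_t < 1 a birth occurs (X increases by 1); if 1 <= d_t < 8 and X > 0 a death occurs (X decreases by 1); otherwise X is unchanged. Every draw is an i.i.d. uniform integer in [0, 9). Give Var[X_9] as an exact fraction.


X can drop by at most 1 per step and X_0 = 18 > T = 9, so X_t >= 18 − t >= 9 > 0 for every t <= 9: the floor at 0 (the 'and X > 0' condition) never binds. Hence X_9 = X_0 + Σ_{t<9} Y_t with i.i.d. increments Y_t = y(d_t) ∈ {+1, −1, 0}.
Outcome values over d=0..8: [1, -1, -1, -1, -1, -1, -1, -1, 0]
Σy = -6, Σy² = 8, M = 9
μ = -6/9 = -2/3,  σ² = 8/9 − (-2/3)² = 4/9
Independent increments: Var[X_9] = 9·σ² = 9·(4/9) = 4

4


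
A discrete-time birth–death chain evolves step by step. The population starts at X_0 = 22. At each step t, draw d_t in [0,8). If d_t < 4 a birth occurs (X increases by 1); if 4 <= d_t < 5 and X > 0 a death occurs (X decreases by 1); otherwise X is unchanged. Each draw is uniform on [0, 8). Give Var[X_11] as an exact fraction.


341/64

X can drop by at most 1 per step and X_0 = 22 > T = 11, so X_t >= 22 − t >= 11 > 0 for every t <= 11: the floor at 0 (the 'and X > 0' condition) never binds. Hence X_11 = X_0 + Σ_{t<11} Y_t with i.i.d. increments Y_t = y(d_t) ∈ {+1, −1, 0}.
Outcome values over d=0..7: [1, 1, 1, 1, -1, 0, 0, 0]
Σy = 3, Σy² = 5, M = 8
μ = 3/8 = 3/8,  σ² = 5/8 − (3/8)² = 31/64
Independent increments: Var[X_11] = 11·σ² = 11·(31/64) = 341/64


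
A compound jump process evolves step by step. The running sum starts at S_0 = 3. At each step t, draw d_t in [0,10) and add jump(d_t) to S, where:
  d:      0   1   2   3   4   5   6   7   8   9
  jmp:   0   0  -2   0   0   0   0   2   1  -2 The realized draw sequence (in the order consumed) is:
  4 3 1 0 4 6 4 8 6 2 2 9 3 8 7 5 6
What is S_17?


1

t=0: S=3, d=4, jump=0, S_1=3
t=1: S=3, d=3, jump=0, S_2=3
t=2: S=3, d=1, jump=0, S_3=3
t=3: S=3, d=0, jump=0, S_4=3
t=4: S=3, d=4, jump=0, S_5=3
t=5: S=3, d=6, jump=0, S_6=3
t=6: S=3, d=4, jump=0, S_7=3
t=7: S=3, d=8, jump=1, S_8=4
t=8: S=4, d=6, jump=0, S_9=4
t=9: S=4, d=2, jump=-2, S_10=2
t=10: S=2, d=2, jump=-2, S_11=0
t=11: S=0, d=9, jump=-2, S_12=-2
t=12: S=-2, d=3, jump=0, S_13=-2
t=13: S=-2, d=8, jump=1, S_14=-1
t=14: S=-1, d=7, jump=2, S_15=1
t=15: S=1, d=5, jump=0, S_16=1
t=16: S=1, d=6, jump=0, S_17=1


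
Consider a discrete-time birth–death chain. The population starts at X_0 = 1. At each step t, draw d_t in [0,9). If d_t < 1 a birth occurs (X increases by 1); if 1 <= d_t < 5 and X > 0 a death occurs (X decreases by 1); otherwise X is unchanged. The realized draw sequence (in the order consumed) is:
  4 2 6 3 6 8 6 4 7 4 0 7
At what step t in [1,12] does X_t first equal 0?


1

t=0: X=1, d=4 → death, X_1=0
t=1: X=0, d=2 → hold, X_2=0
t=2: X=0, d=6 → hold, X_3=0
t=3: X=0, d=3 → hold, X_4=0
t=4: X=0, d=6 → hold, X_5=0
t=5: X=0, d=8 → hold, X_6=0
t=6: X=0, d=6 → hold, X_7=0
t=7: X=0, d=4 → hold, X_8=0
t=8: X=0, d=7 → hold, X_9=0
t=9: X=0, d=4 → hold, X_10=0
t=10: X=0, d=0 → birth, X_11=1
t=11: X=1, d=7 → hold, X_12=1


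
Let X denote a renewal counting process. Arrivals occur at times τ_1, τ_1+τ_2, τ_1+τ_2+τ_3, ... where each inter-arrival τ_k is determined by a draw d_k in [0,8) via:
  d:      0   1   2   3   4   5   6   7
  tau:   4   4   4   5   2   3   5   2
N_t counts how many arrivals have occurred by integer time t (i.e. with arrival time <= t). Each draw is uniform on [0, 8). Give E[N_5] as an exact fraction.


Inter-arrival values over d=0..7: [4, 4, 4, 5, 2, 3, 5, 2]
Each d has probability 1/8, so the pmf of τ is: f(2) = 1/4, f(3) = 1/8, f(4) = 3/8, f(5) = 1/4
Renewal equation for m(n) = E[N_n]: condition on τ_1 = k (if k <= n, one arrival plus a fresh copy on the remaining n−k steps): m(n) = F(n) + Σ_{k<=n} f(k)·m(n−k), where F(n) = P(τ <= n) and m(0) = 0
m(1) = F(1) = 0
m(2) = F(2) = 1/4
m(3) = F(3) = 3/8
m(4) = F(4) + f(2)·m(2) = 3/4 + 1/4·1/4 = 13/16
m(5) = F(5) + f(2)·m(3) + f(3)·m(2) = 1 + 1/4·3/8 + 1/8·1/4 = 9/8
E[N_5] = m(5) = 9/8

9/8


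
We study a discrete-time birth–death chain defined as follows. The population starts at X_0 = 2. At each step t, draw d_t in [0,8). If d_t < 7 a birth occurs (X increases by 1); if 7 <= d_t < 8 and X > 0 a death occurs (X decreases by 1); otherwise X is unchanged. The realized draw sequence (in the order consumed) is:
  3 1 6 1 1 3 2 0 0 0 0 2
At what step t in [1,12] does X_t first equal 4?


t=0: X=2, d=3 → birth, X_1=3
t=1: X=3, d=1 → birth, X_2=4
t=2: X=4, d=6 → birth, X_3=5
t=3: X=5, d=1 → birth, X_4=6
t=4: X=6, d=1 → birth, X_5=7
t=5: X=7, d=3 → birth, X_6=8
t=6: X=8, d=2 → birth, X_7=9
t=7: X=9, d=0 → birth, X_8=10
t=8: X=10, d=0 → birth, X_9=11
t=9: X=11, d=0 → birth, X_10=12
t=10: X=12, d=0 → birth, X_11=13
t=11: X=13, d=2 → birth, X_12=14

2


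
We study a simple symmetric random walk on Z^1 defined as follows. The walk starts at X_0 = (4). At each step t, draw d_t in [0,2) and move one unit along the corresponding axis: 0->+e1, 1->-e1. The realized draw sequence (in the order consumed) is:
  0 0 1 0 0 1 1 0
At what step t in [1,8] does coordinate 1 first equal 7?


5

t=0: X=(4), d=0 → +e1, X_1=(5)
t=1: X=(5), d=0 → +e1, X_2=(6)
t=2: X=(6), d=1 → -e1, X_3=(5)
t=3: X=(5), d=0 → +e1, X_4=(6)
t=4: X=(6), d=0 → +e1, X_5=(7)
t=5: X=(7), d=1 → -e1, X_6=(6)
t=6: X=(6), d=1 → -e1, X_7=(5)
t=7: X=(5), d=0 → +e1, X_8=(6)


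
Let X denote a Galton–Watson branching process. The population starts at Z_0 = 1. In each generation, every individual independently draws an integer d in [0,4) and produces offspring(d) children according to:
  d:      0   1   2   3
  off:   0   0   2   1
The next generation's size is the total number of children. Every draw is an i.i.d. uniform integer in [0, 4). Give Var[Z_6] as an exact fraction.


Outcome values over d=0..3: [0, 0, 2, 1]
Σy = 3, Σy² = 5, M = 4
μ = 3/4 = 3/4,  σ² = 5/4 − (3/4)² = 11/16
V_0 = 0, E_0 = 1
V_1 = 11/16·E_0 + (3/4)²·V_0 = 11/16;  E_1 = 3/4
V_2 = 11/16·E_1 + (3/4)²·V_1 = 231/256;  E_2 = 9/16
V_3 = 11/16·E_2 + (3/4)²·V_2 = 3663/4096;  E_3 = 27/64
V_4 = 11/16·E_3 + (3/4)²·V_3 = 51975/65536;  E_4 = 81/256
V_5 = 11/16·E_4 + (3/4)²·V_4 = 695871/1048576;  E_5 = 243/1024
V_6 = 11/16·E_5 + (3/4)²·V_5 = 8999991/16777216;  E_6 = 729/4096

8999991/16777216


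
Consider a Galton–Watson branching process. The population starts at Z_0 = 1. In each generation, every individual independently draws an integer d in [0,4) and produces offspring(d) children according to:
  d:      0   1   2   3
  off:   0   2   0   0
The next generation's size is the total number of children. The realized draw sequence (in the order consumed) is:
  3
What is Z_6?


0

gen 0: Z_0=1, draws=[3], offspring=[0], Z_1=0
gen 1: Z_1=0, draws=[], offspring=[], Z_2=0
gen 2: Z_2=0, draws=[], offspring=[], Z_3=0
gen 3: Z_3=0, draws=[], offspring=[], Z_4=0
gen 4: Z_4=0, draws=[], offspring=[], Z_5=0
gen 5: Z_5=0, draws=[], offspring=[], Z_6=0


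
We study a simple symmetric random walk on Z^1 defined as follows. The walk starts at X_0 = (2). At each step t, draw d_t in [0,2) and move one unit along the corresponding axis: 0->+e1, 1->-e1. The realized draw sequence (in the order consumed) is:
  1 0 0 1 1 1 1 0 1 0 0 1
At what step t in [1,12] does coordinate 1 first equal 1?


1

t=0: X=(2), d=1 → -e1, X_1=(1)
t=1: X=(1), d=0 → +e1, X_2=(2)
t=2: X=(2), d=0 → +e1, X_3=(3)
t=3: X=(3), d=1 → -e1, X_4=(2)
t=4: X=(2), d=1 → -e1, X_5=(1)
t=5: X=(1), d=1 → -e1, X_6=(0)
t=6: X=(0), d=1 → -e1, X_7=(-1)
t=7: X=(-1), d=0 → +e1, X_8=(0)
t=8: X=(0), d=1 → -e1, X_9=(-1)
t=9: X=(-1), d=0 → +e1, X_10=(0)
t=10: X=(0), d=0 → +e1, X_11=(1)
t=11: X=(1), d=1 → -e1, X_12=(0)


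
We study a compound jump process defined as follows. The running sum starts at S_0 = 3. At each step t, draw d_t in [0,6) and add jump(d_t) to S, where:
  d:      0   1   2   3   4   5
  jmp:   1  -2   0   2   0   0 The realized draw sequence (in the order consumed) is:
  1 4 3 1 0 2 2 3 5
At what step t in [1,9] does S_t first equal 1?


t=0: S=3, d=1, jump=-2, S_1=1
t=1: S=1, d=4, jump=0, S_2=1
t=2: S=1, d=3, jump=2, S_3=3
t=3: S=3, d=1, jump=-2, S_4=1
t=4: S=1, d=0, jump=1, S_5=2
t=5: S=2, d=2, jump=0, S_6=2
t=6: S=2, d=2, jump=0, S_7=2
t=7: S=2, d=3, jump=2, S_8=4
t=8: S=4, d=5, jump=0, S_9=4

1


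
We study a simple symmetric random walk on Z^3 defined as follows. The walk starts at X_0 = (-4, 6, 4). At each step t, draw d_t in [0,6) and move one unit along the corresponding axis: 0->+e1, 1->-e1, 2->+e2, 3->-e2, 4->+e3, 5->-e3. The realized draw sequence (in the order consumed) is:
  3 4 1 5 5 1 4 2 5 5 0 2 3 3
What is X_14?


(-5, 5, 2)

t=0: X=(-4, 6, 4), d=3 → -e2, X_1=(-4, 5, 4)
t=1: X=(-4, 5, 4), d=4 → +e3, X_2=(-4, 5, 5)
t=2: X=(-4, 5, 5), d=1 → -e1, X_3=(-5, 5, 5)
t=3: X=(-5, 5, 5), d=5 → -e3, X_4=(-5, 5, 4)
t=4: X=(-5, 5, 4), d=5 → -e3, X_5=(-5, 5, 3)
t=5: X=(-5, 5, 3), d=1 → -e1, X_6=(-6, 5, 3)
t=6: X=(-6, 5, 3), d=4 → +e3, X_7=(-6, 5, 4)
t=7: X=(-6, 5, 4), d=2 → +e2, X_8=(-6, 6, 4)
t=8: X=(-6, 6, 4), d=5 → -e3, X_9=(-6, 6, 3)
t=9: X=(-6, 6, 3), d=5 → -e3, X_10=(-6, 6, 2)
t=10: X=(-6, 6, 2), d=0 → +e1, X_11=(-5, 6, 2)
t=11: X=(-5, 6, 2), d=2 → +e2, X_12=(-5, 7, 2)
t=12: X=(-5, 7, 2), d=3 → -e2, X_13=(-5, 6, 2)
t=13: X=(-5, 6, 2), d=3 → -e2, X_14=(-5, 5, 2)


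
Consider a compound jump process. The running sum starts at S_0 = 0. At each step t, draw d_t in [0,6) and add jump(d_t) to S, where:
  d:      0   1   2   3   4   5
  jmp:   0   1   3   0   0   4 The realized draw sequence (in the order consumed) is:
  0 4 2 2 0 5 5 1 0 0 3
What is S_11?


t=0: S=0, d=0, jump=0, S_1=0
t=1: S=0, d=4, jump=0, S_2=0
t=2: S=0, d=2, jump=3, S_3=3
t=3: S=3, d=2, jump=3, S_4=6
t=4: S=6, d=0, jump=0, S_5=6
t=5: S=6, d=5, jump=4, S_6=10
t=6: S=10, d=5, jump=4, S_7=14
t=7: S=14, d=1, jump=1, S_8=15
t=8: S=15, d=0, jump=0, S_9=15
t=9: S=15, d=0, jump=0, S_10=15
t=10: S=15, d=3, jump=0, S_11=15

15


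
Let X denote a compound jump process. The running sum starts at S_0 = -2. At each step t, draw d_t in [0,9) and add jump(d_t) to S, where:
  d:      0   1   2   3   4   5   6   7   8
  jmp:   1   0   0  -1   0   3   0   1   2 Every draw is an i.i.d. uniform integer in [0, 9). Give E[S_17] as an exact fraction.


Outcome values over d=0..8: [1, 0, 0, -1, 0, 3, 0, 1, 2]
Σy = 6, Σy² = 16, M = 9
μ = 6/9 = 2/3,  σ² = 16/9 − (2/3)² = 4/3
E[S_17] = -2 + 17·(2/3) = 28/3

28/3


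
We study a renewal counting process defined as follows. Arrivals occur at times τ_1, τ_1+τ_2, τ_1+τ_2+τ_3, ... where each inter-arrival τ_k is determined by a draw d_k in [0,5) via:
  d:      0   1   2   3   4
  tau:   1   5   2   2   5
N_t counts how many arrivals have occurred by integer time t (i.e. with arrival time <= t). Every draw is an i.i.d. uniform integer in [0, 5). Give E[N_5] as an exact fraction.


4771/3125

Inter-arrival values over d=0..4: [1, 5, 2, 2, 5]
Each d has probability 1/5, so the pmf of τ is: f(1) = 1/5, f(2) = 2/5, f(5) = 2/5
Renewal equation for m(n) = E[N_n]: condition on τ_1 = k (if k <= n, one arrival plus a fresh copy on the remaining n−k steps): m(n) = F(n) + Σ_{k<=n} f(k)·m(n−k), where F(n) = P(τ <= n) and m(0) = 0
m(1) = F(1) = 1/5
m(2) = F(2) + f(1)·m(1) = 3/5 + 1/5·1/5 = 16/25
m(3) = F(3) + f(1)·m(2) + f(2)·m(1) = 3/5 + 1/5·16/25 + 2/5·1/5 = 101/125
m(4) = F(4) + f(1)·m(3) + f(2)·m(2) = 3/5 + 1/5·101/125 + 2/5·16/25 = 636/625
m(5) = F(5) + f(1)·m(4) + f(2)·m(3) = 1 + 1/5·636/625 + 2/5·101/125 = 4771/3125
E[N_5] = m(5) = 4771/3125


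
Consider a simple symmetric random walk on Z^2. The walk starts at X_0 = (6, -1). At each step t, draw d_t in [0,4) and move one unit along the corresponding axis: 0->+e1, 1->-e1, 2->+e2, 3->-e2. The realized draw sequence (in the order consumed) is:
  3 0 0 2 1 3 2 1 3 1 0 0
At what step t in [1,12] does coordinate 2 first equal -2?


1

t=0: X=(6, -1), d=3 → -e2, X_1=(6, -2)
t=1: X=(6, -2), d=0 → +e1, X_2=(7, -2)
t=2: X=(7, -2), d=0 → +e1, X_3=(8, -2)
t=3: X=(8, -2), d=2 → +e2, X_4=(8, -1)
t=4: X=(8, -1), d=1 → -e1, X_5=(7, -1)
t=5: X=(7, -1), d=3 → -e2, X_6=(7, -2)
t=6: X=(7, -2), d=2 → +e2, X_7=(7, -1)
t=7: X=(7, -1), d=1 → -e1, X_8=(6, -1)
t=8: X=(6, -1), d=3 → -e2, X_9=(6, -2)
t=9: X=(6, -2), d=1 → -e1, X_10=(5, -2)
t=10: X=(5, -2), d=0 → +e1, X_11=(6, -2)
t=11: X=(6, -2), d=0 → +e1, X_12=(7, -2)


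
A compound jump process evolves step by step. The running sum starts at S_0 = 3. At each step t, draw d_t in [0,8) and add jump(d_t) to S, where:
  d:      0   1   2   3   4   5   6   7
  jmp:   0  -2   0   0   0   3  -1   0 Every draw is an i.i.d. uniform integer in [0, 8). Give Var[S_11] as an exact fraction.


Outcome values over d=0..7: [0, -2, 0, 0, 0, 3, -1, 0]
Σy = 0, Σy² = 14, M = 8
μ = 0/8 = 0,  σ² = 14/8 − (0)² = 7/4
Independent increments: Var[S_11] = 11·σ² = 11·(7/4) = 77/4

77/4


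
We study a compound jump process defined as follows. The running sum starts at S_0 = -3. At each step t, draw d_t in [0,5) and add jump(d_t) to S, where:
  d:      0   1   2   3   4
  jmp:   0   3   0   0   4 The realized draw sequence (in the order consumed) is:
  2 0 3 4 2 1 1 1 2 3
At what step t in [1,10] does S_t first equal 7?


7

t=0: S=-3, d=2, jump=0, S_1=-3
t=1: S=-3, d=0, jump=0, S_2=-3
t=2: S=-3, d=3, jump=0, S_3=-3
t=3: S=-3, d=4, jump=4, S_4=1
t=4: S=1, d=2, jump=0, S_5=1
t=5: S=1, d=1, jump=3, S_6=4
t=6: S=4, d=1, jump=3, S_7=7
t=7: S=7, d=1, jump=3, S_8=10
t=8: S=10, d=2, jump=0, S_9=10
t=9: S=10, d=3, jump=0, S_10=10


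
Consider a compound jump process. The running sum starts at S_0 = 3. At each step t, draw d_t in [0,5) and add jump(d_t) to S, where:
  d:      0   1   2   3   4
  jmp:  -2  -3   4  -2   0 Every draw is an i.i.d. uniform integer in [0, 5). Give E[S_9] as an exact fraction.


Outcome values over d=0..4: [-2, -3, 4, -2, 0]
Σy = -3, Σy² = 33, M = 5
μ = -3/5 = -3/5,  σ² = 33/5 − (-3/5)² = 156/25
E[S_9] = 3 + 9·(-3/5) = -12/5

-12/5


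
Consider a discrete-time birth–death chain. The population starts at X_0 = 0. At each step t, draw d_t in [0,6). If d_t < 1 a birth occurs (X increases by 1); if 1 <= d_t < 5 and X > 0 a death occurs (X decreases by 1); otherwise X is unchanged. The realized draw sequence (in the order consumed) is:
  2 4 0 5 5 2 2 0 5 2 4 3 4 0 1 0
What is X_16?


1

t=0: X=0, d=2 → hold, X_1=0
t=1: X=0, d=4 → hold, X_2=0
t=2: X=0, d=0 → birth, X_3=1
t=3: X=1, d=5 → hold, X_4=1
t=4: X=1, d=5 → hold, X_5=1
t=5: X=1, d=2 → death, X_6=0
t=6: X=0, d=2 → hold, X_7=0
t=7: X=0, d=0 → birth, X_8=1
t=8: X=1, d=5 → hold, X_9=1
t=9: X=1, d=2 → death, X_10=0
t=10: X=0, d=4 → hold, X_11=0
t=11: X=0, d=3 → hold, X_12=0
t=12: X=0, d=4 → hold, X_13=0
t=13: X=0, d=0 → birth, X_14=1
t=14: X=1, d=1 → death, X_15=0
t=15: X=0, d=0 → birth, X_16=1


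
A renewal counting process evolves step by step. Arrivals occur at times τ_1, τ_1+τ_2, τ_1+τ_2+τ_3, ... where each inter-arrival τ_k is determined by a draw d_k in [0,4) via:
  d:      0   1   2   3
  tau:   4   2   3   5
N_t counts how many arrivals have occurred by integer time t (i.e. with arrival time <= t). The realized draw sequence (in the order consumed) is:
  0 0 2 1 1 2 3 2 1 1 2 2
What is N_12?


draw d_1=0: τ_1=4, arrival time A_1=4
draw d_2=0: τ_2=4, arrival time A_2=8
draw d_3=2: τ_3=3, arrival time A_3=11
draw d_4=1: τ_4=2, arrival time A_4=13
draw d_5=1: τ_5=2, arrival time A_5=15
draw d_6=2: τ_6=3, arrival time A_6=18
draw d_7=3: τ_7=5, arrival time A_7=23
draw d_8=2: τ_8=3, arrival time A_8=26
draw d_9=1: τ_9=2, arrival time A_9=28
draw d_10=1: τ_10=2, arrival time A_10=30
draw d_11=2: τ_11=3, arrival time A_11=33
draw d_12=2: τ_12=3, arrival time A_12=36
N_t over t=0..12: 0:0 1:0 2:0 3:0 4:1 5:1 6:1 7:1 8:2 9:2 10:2 11:3 12:3

3


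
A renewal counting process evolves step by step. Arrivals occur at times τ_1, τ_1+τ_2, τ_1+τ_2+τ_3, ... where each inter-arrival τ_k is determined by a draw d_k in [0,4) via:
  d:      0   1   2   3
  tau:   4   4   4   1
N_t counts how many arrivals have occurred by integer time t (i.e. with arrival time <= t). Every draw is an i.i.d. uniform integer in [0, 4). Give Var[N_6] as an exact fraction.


9666375/16777216

Inter-arrival values over d=0..3: [4, 4, 4, 1]
Each d has probability 1/4, so the pmf of τ is: f(1) = 1/4, f(4) = 3/4
Let p_n(j) = P(N_n = j), with p_0 = [1]. Condition on τ_1: p_n(0) = P(τ > n), and for j >= 1, p_n(j) = Σ_{k<=n} f(k)·p_{n−k}(j−1)
p_1 = [3/4, 1/4]  (j = 0..1)
p_2 = [3/4, 3/16, 1/16]  (j = 0..2)
p_3 = [3/4, 3/16, 3/64, 1/64]  (j = 0..3)
p_4 = [0, 15/16, 3/64, 3/256, 1/256]  (j = 0..4)
p_5 = [0, 9/16, 27/64, 3/256, 3/1024, 1/1024]  (j = 0..5)
p_6 = [0, 9/16, 9/32, 39/256, 3/1024, 3/4096, 1/4096]  (j = 0..6)
E[N_6] = Σ j·p_6(j) = 6549/4096;  E[N_6²] = Σ j²·p_6(j) = 12831/4096
Var[N_6] = 12831/4096 − (6549/4096)² = 9666375/16777216


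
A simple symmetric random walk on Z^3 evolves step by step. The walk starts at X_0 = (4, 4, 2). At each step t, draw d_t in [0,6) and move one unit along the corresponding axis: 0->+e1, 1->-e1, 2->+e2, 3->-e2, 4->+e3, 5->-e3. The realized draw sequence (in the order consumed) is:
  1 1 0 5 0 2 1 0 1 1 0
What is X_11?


(3, 5, 1)

t=0: X=(4, 4, 2), d=1 → -e1, X_1=(3, 4, 2)
t=1: X=(3, 4, 2), d=1 → -e1, X_2=(2, 4, 2)
t=2: X=(2, 4, 2), d=0 → +e1, X_3=(3, 4, 2)
t=3: X=(3, 4, 2), d=5 → -e3, X_4=(3, 4, 1)
t=4: X=(3, 4, 1), d=0 → +e1, X_5=(4, 4, 1)
t=5: X=(4, 4, 1), d=2 → +e2, X_6=(4, 5, 1)
t=6: X=(4, 5, 1), d=1 → -e1, X_7=(3, 5, 1)
t=7: X=(3, 5, 1), d=0 → +e1, X_8=(4, 5, 1)
t=8: X=(4, 5, 1), d=1 → -e1, X_9=(3, 5, 1)
t=9: X=(3, 5, 1), d=1 → -e1, X_10=(2, 5, 1)
t=10: X=(2, 5, 1), d=0 → +e1, X_11=(3, 5, 1)


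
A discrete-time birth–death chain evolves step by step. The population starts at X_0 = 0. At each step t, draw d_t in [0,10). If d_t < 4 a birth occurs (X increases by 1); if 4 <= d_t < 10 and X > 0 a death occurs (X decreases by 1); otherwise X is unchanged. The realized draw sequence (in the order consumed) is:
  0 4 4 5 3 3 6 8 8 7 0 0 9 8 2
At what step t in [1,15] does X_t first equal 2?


6

t=0: X=0, d=0 → birth, X_1=1
t=1: X=1, d=4 → death, X_2=0
t=2: X=0, d=4 → hold, X_3=0
t=3: X=0, d=5 → hold, X_4=0
t=4: X=0, d=3 → birth, X_5=1
t=5: X=1, d=3 → birth, X_6=2
t=6: X=2, d=6 → death, X_7=1
t=7: X=1, d=8 → death, X_8=0
t=8: X=0, d=8 → hold, X_9=0
t=9: X=0, d=7 → hold, X_10=0
t=10: X=0, d=0 → birth, X_11=1
t=11: X=1, d=0 → birth, X_12=2
t=12: X=2, d=9 → death, X_13=1
t=13: X=1, d=8 → death, X_14=0
t=14: X=0, d=2 → birth, X_15=1


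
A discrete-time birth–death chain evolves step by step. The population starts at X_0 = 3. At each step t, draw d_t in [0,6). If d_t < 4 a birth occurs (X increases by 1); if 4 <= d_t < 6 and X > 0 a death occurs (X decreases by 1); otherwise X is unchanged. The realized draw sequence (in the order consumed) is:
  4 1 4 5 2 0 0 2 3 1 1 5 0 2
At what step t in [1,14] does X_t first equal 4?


t=0: X=3, d=4 → death, X_1=2
t=1: X=2, d=1 → birth, X_2=3
t=2: X=3, d=4 → death, X_3=2
t=3: X=2, d=5 → death, X_4=1
t=4: X=1, d=2 → birth, X_5=2
t=5: X=2, d=0 → birth, X_6=3
t=6: X=3, d=0 → birth, X_7=4
t=7: X=4, d=2 → birth, X_8=5
t=8: X=5, d=3 → birth, X_9=6
t=9: X=6, d=1 → birth, X_10=7
t=10: X=7, d=1 → birth, X_11=8
t=11: X=8, d=5 → death, X_12=7
t=12: X=7, d=0 → birth, X_13=8
t=13: X=8, d=2 → birth, X_14=9

7


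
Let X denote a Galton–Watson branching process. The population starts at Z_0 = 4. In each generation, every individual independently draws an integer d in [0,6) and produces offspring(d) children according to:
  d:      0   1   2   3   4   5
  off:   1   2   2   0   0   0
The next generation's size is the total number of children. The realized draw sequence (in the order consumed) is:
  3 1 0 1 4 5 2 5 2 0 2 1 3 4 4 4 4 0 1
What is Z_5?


gen 0: Z_0=4, draws=[3, 1, 0, 1], offspring=[0, 2, 1, 2], Z_1=5
gen 1: Z_1=5, draws=[4, 5, 2, 5, 2], offspring=[0, 0, 2, 0, 2], Z_2=4
gen 2: Z_2=4, draws=[0, 2, 1, 3], offspring=[1, 2, 2, 0], Z_3=5
gen 3: Z_3=5, draws=[4, 4, 4, 4, 0], offspring=[0, 0, 0, 0, 1], Z_4=1
gen 4: Z_4=1, draws=[1], offspring=[2], Z_5=2

2


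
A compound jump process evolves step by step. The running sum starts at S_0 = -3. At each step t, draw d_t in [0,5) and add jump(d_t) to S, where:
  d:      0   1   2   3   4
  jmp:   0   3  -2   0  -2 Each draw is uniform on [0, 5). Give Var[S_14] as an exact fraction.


1176/25

Outcome values over d=0..4: [0, 3, -2, 0, -2]
Σy = -1, Σy² = 17, M = 5
μ = -1/5 = -1/5,  σ² = 17/5 − (-1/5)² = 84/25
Independent increments: Var[S_14] = 14·σ² = 14·(84/25) = 1176/25


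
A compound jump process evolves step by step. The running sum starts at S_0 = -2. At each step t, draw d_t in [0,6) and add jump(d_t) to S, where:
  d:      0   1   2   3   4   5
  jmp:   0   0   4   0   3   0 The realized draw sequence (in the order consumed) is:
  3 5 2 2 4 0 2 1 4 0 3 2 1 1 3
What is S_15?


t=0: S=-2, d=3, jump=0, S_1=-2
t=1: S=-2, d=5, jump=0, S_2=-2
t=2: S=-2, d=2, jump=4, S_3=2
t=3: S=2, d=2, jump=4, S_4=6
t=4: S=6, d=4, jump=3, S_5=9
t=5: S=9, d=0, jump=0, S_6=9
t=6: S=9, d=2, jump=4, S_7=13
t=7: S=13, d=1, jump=0, S_8=13
t=8: S=13, d=4, jump=3, S_9=16
t=9: S=16, d=0, jump=0, S_10=16
t=10: S=16, d=3, jump=0, S_11=16
t=11: S=16, d=2, jump=4, S_12=20
t=12: S=20, d=1, jump=0, S_13=20
t=13: S=20, d=1, jump=0, S_14=20
t=14: S=20, d=3, jump=0, S_15=20

20


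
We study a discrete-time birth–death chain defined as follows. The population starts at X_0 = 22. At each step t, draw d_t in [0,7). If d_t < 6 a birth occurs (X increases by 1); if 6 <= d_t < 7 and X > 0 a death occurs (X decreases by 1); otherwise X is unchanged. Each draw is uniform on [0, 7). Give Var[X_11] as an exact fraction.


264/49

X can drop by at most 1 per step and X_0 = 22 > T = 11, so X_t >= 22 − t >= 11 > 0 for every t <= 11: the floor at 0 (the 'and X > 0' condition) never binds. Hence X_11 = X_0 + Σ_{t<11} Y_t with i.i.d. increments Y_t = y(d_t) ∈ {+1, −1, 0}.
Outcome values over d=0..6: [1, 1, 1, 1, 1, 1, -1]
Σy = 5, Σy² = 7, M = 7
μ = 5/7 = 5/7,  σ² = 7/7 − (5/7)² = 24/49
Independent increments: Var[X_11] = 11·σ² = 11·(24/49) = 264/49


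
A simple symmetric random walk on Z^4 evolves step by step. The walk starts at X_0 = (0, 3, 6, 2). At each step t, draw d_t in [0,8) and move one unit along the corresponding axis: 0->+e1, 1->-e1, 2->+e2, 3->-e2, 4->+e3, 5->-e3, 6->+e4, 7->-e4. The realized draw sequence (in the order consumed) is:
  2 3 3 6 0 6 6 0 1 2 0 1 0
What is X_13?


(2, 3, 6, 5)

t=0: X=(0, 3, 6, 2), d=2 → +e2, X_1=(0, 4, 6, 2)
t=1: X=(0, 4, 6, 2), d=3 → -e2, X_2=(0, 3, 6, 2)
t=2: X=(0, 3, 6, 2), d=3 → -e2, X_3=(0, 2, 6, 2)
t=3: X=(0, 2, 6, 2), d=6 → +e4, X_4=(0, 2, 6, 3)
t=4: X=(0, 2, 6, 3), d=0 → +e1, X_5=(1, 2, 6, 3)
t=5: X=(1, 2, 6, 3), d=6 → +e4, X_6=(1, 2, 6, 4)
t=6: X=(1, 2, 6, 4), d=6 → +e4, X_7=(1, 2, 6, 5)
t=7: X=(1, 2, 6, 5), d=0 → +e1, X_8=(2, 2, 6, 5)
t=8: X=(2, 2, 6, 5), d=1 → -e1, X_9=(1, 2, 6, 5)
t=9: X=(1, 2, 6, 5), d=2 → +e2, X_10=(1, 3, 6, 5)
t=10: X=(1, 3, 6, 5), d=0 → +e1, X_11=(2, 3, 6, 5)
t=11: X=(2, 3, 6, 5), d=1 → -e1, X_12=(1, 3, 6, 5)
t=12: X=(1, 3, 6, 5), d=0 → +e1, X_13=(2, 3, 6, 5)


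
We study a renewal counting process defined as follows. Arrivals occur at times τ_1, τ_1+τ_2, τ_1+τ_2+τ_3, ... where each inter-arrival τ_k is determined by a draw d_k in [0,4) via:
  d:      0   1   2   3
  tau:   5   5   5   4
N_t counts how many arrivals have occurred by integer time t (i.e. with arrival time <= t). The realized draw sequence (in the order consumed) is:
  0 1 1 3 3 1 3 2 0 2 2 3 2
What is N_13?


draw d_1=0: τ_1=5, arrival time A_1=5
draw d_2=1: τ_2=5, arrival time A_2=10
draw d_3=1: τ_3=5, arrival time A_3=15
draw d_4=3: τ_4=4, arrival time A_4=19
draw d_5=3: τ_5=4, arrival time A_5=23
draw d_6=1: τ_6=5, arrival time A_6=28
draw d_7=3: τ_7=4, arrival time A_7=32
draw d_8=2: τ_8=5, arrival time A_8=37
draw d_9=0: τ_9=5, arrival time A_9=42
draw d_10=2: τ_10=5, arrival time A_10=47
draw d_11=2: τ_11=5, arrival time A_11=52
draw d_12=3: τ_12=4, arrival time A_12=56
draw d_13=2: τ_13=5, arrival time A_13=61
N_t over t=0..13: 0:0 1:0 2:0 3:0 4:0 5:1 6:1 7:1 8:1 9:1 10:2 11:2 12:2 13:2

2


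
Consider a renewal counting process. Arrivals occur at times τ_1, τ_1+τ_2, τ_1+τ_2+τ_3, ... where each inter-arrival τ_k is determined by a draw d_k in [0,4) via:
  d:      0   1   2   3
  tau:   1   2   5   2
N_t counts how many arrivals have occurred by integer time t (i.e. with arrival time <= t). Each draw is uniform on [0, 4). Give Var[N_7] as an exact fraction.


283497383/268435456

Inter-arrival values over d=0..3: [1, 2, 5, 2]
Each d has probability 1/4, so the pmf of τ is: f(1) = 1/4, f(2) = 1/2, f(5) = 1/4
Let p_n(j) = P(N_n = j), with p_0 = [1]. Condition on τ_1: p_n(0) = P(τ > n), and for j >= 1, p_n(j) = Σ_{k<=n} f(k)·p_{n−k}(j−1)
p_1 = [3/4, 1/4]  (j = 0..1)
p_2 = [1/4, 11/16, 1/16]  (j = 0..2)
p_3 = [1/4, 7/16, 19/64, 1/64]  (j = 0..3)
p_4 = [1/4, 3/16, 29/64, 27/256, 1/256]  (j = 0..4)
p_5 = [0, 7/16, 17/64, 67/256, 35/1024, 1/1024]  (j = 0..5)
p_6 = [0, 5/16, 17/64, 75/256, 121/1024, 43/4096, 1/4096]  (j = 0..6)
p_7 = [0, 1/16, 15/32, 55/256, 209/1024, 191/4096, 51/16384, 1/16384]  (j = 0..7)
E[N_7] = Σ j·p_7(j) = 44453/16384;  E[N_7²] = Σ j²·p_7(j) = 137913/16384
Var[N_7] = 137913/16384 − (44453/16384)² = 283497383/268435456


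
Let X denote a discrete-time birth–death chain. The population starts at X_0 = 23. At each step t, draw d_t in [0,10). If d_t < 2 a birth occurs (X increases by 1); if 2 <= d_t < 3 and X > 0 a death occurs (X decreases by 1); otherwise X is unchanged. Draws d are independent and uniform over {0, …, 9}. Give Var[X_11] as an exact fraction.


X can drop by at most 1 per step and X_0 = 23 > T = 11, so X_t >= 23 − t >= 12 > 0 for every t <= 11: the floor at 0 (the 'and X > 0' condition) never binds. Hence X_11 = X_0 + Σ_{t<11} Y_t with i.i.d. increments Y_t = y(d_t) ∈ {+1, −1, 0}.
Outcome values over d=0..9: [1, 1, -1, 0, 0, 0, 0, 0, 0, 0]
Σy = 1, Σy² = 3, M = 10
μ = 1/10 = 1/10,  σ² = 3/10 − (1/10)² = 29/100
Independent increments: Var[X_11] = 11·σ² = 11·(29/100) = 319/100

319/100


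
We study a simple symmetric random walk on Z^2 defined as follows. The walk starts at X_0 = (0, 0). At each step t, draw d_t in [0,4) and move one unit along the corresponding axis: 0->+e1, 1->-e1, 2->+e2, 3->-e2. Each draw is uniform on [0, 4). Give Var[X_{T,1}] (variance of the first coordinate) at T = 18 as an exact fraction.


Outcome values over d=0..3: [1, -1, 0, 0]
Σy = 0, Σy² = 2, M = 4
μ = 0/4 = 0,  σ² = 2/4 − (0)² = 1/2
Independent increments: Var[X_18] = 18·σ² = 18·(1/2) = 9

9


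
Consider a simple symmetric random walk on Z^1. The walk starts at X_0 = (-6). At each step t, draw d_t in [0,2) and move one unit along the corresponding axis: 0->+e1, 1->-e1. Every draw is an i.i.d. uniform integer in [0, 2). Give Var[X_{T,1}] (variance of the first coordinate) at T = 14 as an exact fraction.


14

Outcome values over d=0..1: [1, -1]
Σy = 0, Σy² = 2, M = 2
μ = 0/2 = 0,  σ² = 2/2 − (0)² = 1
Independent increments: Var[X_14] = 14·σ² = 14·(1) = 14


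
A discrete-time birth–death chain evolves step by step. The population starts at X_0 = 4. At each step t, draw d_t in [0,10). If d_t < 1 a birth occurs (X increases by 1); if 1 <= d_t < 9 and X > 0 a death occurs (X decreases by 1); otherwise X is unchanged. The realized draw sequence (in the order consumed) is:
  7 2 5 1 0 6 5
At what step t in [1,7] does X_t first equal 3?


t=0: X=4, d=7 → death, X_1=3
t=1: X=3, d=2 → death, X_2=2
t=2: X=2, d=5 → death, X_3=1
t=3: X=1, d=1 → death, X_4=0
t=4: X=0, d=0 → birth, X_5=1
t=5: X=1, d=6 → death, X_6=0
t=6: X=0, d=5 → hold, X_7=0

1


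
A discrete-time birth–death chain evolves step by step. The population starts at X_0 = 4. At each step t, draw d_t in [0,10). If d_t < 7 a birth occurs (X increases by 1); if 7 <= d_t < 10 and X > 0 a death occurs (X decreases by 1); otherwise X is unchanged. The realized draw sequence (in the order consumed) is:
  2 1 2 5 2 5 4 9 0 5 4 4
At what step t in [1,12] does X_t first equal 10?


t=0: X=4, d=2 → birth, X_1=5
t=1: X=5, d=1 → birth, X_2=6
t=2: X=6, d=2 → birth, X_3=7
t=3: X=7, d=5 → birth, X_4=8
t=4: X=8, d=2 → birth, X_5=9
t=5: X=9, d=5 → birth, X_6=10
t=6: X=10, d=4 → birth, X_7=11
t=7: X=11, d=9 → death, X_8=10
t=8: X=10, d=0 → birth, X_9=11
t=9: X=11, d=5 → birth, X_10=12
t=10: X=12, d=4 → birth, X_11=13
t=11: X=13, d=4 → birth, X_12=14

6


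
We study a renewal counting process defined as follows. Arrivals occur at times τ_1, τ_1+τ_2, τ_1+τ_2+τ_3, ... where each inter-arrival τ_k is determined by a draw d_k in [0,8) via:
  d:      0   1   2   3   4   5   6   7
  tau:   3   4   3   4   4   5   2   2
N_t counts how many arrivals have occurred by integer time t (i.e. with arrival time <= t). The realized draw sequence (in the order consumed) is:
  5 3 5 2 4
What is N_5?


1

draw d_1=5: τ_1=5, arrival time A_1=5
draw d_2=3: τ_2=4, arrival time A_2=9
draw d_3=5: τ_3=5, arrival time A_3=14
draw d_4=2: τ_4=3, arrival time A_4=17
draw d_5=4: τ_5=4, arrival time A_5=21
N_t over t=0..5: 0:0 1:0 2:0 3:0 4:0 5:1


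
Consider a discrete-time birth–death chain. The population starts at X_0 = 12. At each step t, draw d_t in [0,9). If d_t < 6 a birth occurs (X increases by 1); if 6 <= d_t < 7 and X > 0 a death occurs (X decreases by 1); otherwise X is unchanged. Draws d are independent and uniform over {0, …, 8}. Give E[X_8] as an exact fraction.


148/9

X can drop by at most 1 per step and X_0 = 12 > T = 8, so X_t >= 12 − t >= 4 > 0 for every t <= 8: the floor at 0 (the 'and X > 0' condition) never binds. Hence X_8 = X_0 + Σ_{t<8} Y_t with i.i.d. increments Y_t = y(d_t) ∈ {+1, −1, 0}.
Outcome values over d=0..8: [1, 1, 1, 1, 1, 1, -1, 0, 0]
Σy = 5, Σy² = 7, M = 9
μ = 5/9 = 5/9,  σ² = 7/9 − (5/9)² = 38/81
E[X_8] = 12 + 8·(5/9) = 148/9


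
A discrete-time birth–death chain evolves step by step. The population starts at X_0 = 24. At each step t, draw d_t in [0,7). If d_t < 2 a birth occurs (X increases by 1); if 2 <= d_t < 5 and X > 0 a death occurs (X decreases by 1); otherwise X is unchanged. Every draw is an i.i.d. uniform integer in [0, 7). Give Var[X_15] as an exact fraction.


510/49

X can drop by at most 1 per step and X_0 = 24 > T = 15, so X_t >= 24 − t >= 9 > 0 for every t <= 15: the floor at 0 (the 'and X > 0' condition) never binds. Hence X_15 = X_0 + Σ_{t<15} Y_t with i.i.d. increments Y_t = y(d_t) ∈ {+1, −1, 0}.
Outcome values over d=0..6: [1, 1, -1, -1, -1, 0, 0]
Σy = -1, Σy² = 5, M = 7
μ = -1/7 = -1/7,  σ² = 5/7 − (-1/7)² = 34/49
Independent increments: Var[X_15] = 15·σ² = 15·(34/49) = 510/49


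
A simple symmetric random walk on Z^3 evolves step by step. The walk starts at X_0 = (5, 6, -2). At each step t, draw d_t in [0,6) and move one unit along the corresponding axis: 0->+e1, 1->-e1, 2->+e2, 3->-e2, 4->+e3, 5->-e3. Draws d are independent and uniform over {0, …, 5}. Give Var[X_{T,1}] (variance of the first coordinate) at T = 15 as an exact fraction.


Outcome values over d=0..5: [1, -1, 0, 0, 0, 0]
Σy = 0, Σy² = 2, M = 6
μ = 0/6 = 0,  σ² = 2/6 − (0)² = 1/3
Independent increments: Var[X_15] = 15·σ² = 15·(1/3) = 5

5


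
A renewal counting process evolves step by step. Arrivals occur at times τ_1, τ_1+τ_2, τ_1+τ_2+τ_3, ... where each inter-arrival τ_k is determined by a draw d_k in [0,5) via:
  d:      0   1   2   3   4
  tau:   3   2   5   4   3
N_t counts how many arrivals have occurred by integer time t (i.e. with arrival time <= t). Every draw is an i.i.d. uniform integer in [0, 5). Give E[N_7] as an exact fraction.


217/125

Inter-arrival values over d=0..4: [3, 2, 5, 4, 3]
Each d has probability 1/5, so the pmf of τ is: f(2) = 1/5, f(3) = 2/5, f(4) = 1/5, f(5) = 1/5
Renewal equation for m(n) = E[N_n]: condition on τ_1 = k (if k <= n, one arrival plus a fresh copy on the remaining n−k steps): m(n) = F(n) + Σ_{k<=n} f(k)·m(n−k), where F(n) = P(τ <= n) and m(0) = 0
m(1) = F(1) = 0
m(2) = F(2) = 1/5
m(3) = F(3) = 3/5
m(4) = F(4) + f(2)·m(2) = 4/5 + 1/5·1/5 = 21/25
m(5) = F(5) + f(2)·m(3) + f(3)·m(2) = 1 + 1/5·3/5 + 2/5·1/5 = 6/5
m(6) = F(6) + f(2)·m(4) + f(3)·m(3) + f(4)·m(2) = 1 + 1/5·21/25 + 2/5·3/5 + 1/5·1/5 = 181/125
m(7) = F(7) + f(2)·m(5) + f(3)·m(4) + f(4)·m(3) + f(5)·m(2) = 1 + 1/5·6/5 + 2/5·21/25 + 1/5·3/5 + 1/5·1/5 = 217/125
E[N_7] = m(7) = 217/125
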